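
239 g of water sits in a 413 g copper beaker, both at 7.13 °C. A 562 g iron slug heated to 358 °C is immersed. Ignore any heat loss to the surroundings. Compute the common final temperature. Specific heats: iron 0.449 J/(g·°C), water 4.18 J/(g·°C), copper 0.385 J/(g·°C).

T_f ≈ 69.9 °C

Taking heat into each body as positive, Σ m c ΔT = 0:
562×0.449×(T − 358) + 239×4.18×(T − 7.13) + 413×0.385×(T − 7.13) = 0
252.34(T − 358) + 999.02(T − 7.13) + 159(T − 7.13) = 0
1410.4 T = 98594
T ≈ 69.91 °C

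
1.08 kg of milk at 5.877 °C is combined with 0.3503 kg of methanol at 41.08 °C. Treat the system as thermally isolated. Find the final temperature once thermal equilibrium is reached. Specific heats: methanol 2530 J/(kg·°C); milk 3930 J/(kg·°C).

T_f ≈ 12.0 °C

Conservation of energy gives ΣQ = 0:
0.3503·2530·(T − 41.08) + 1.08·3930·(T − 5.877) = 0
(886.26 + 4244.4) T = 886.26·41.08 + 4244.4·5.877
T = 61352 / 5130.7 = 12 °C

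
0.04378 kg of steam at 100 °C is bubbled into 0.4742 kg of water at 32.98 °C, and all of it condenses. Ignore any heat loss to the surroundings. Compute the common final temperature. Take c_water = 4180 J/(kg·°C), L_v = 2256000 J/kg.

Energy conservation, ΣQ = 0:
steam→water at 100 °C releases m L_v = 0.04378·2256000 = 98768; condensate cools 100→T: 0.04378·4180·(T − 100) = 183(T − 100); water warms: 0.4742·4180·(T − 32.98) = 1982.2(T − 32.98)
2165.2 T = 98768 + 18300 + 65372 = 182439
T ≈ 84.26 °C, under the boiling point, so the assumption holds.

T_f ≈ 84.3 °C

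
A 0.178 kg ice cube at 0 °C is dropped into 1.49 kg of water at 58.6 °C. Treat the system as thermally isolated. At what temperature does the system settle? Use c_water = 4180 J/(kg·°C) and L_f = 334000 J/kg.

T_f ≈ 43.8 °C

Conservation of energy gives ΣQ = 0:
fusion: m_ice L_f = 0.178·334000 = 59452
  meltwater 0→T: 0.178·4180·T = 744.04 T
  water cools: 1.49·4180·(T − 58.6) = 6228.2(T − 58.6)
6972.2 T = 364973 − 59452 = 305521
T ≈ 43.82 °C — above 0 °C, consistent with complete melting.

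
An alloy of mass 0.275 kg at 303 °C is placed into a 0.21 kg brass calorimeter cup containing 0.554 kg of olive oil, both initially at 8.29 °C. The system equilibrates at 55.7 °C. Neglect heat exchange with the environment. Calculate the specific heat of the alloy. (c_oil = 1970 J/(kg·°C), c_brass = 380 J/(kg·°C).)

c ≈ 816 J/(kg·°C)

Taking heat into each body as positive, Σ m c ΔT = 0:
0.275·c·(55.7 − 303) + 0.554·1970·(55.7 − 8.29) + 0.21·380·(55.7 − 8.29) = 0
-68.01 c = -55526
c = -55526/-68.01 ≈ 816.5 J/(kg·°C)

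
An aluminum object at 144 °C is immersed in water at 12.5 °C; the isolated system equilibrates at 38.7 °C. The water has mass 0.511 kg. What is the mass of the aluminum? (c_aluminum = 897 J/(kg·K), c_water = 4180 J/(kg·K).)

|Q_aluminum| = |Q_water|:
m·897·(144 − 38.7) = 0.511·4180·(38.7 − 12.5)
94454 m = 55963  ⇒  m ≈ 0.5925 kg

m ≈ 0.592 kg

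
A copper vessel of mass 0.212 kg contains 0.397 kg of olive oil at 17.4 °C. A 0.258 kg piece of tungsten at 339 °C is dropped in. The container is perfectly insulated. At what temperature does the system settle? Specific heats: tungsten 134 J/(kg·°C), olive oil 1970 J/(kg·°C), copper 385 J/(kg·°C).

T_f ≈ 29.8 °C

Let T be the final temperature. ΣQ_i = 0:
0.258·134·(T − 339) + 0.397·1970·(T − 17.4) + 0.212·385·(T − 17.4) = 0
34.57(T − 339) + 782.09(T − 17.4) + 81.62(T − 17.4) = 0
(34.57 + 782.09 + 81.62) T = 34.57·339 + 782.09·17.4 + 81.62·17.4
T ≈ 29.78 °C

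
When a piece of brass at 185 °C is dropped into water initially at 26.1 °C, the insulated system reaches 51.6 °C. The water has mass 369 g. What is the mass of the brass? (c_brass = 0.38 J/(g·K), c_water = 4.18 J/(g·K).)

Taking heat into each body as positive, Σ m c ΔT = 0:
m×0.38×(51.6 − 185) + 369×4.18×(51.6 − 26.1) = 0
-50.69 m = -39332
m = -39332/-50.69 ≈ 775.9 g

m ≈ 776 g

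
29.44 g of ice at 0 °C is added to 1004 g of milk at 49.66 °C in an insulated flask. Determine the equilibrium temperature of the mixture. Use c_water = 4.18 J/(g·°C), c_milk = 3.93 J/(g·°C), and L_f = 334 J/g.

Energy balance with sensible and latent terms:
fusion: m_ice L_f = 29.44×334 = 9833
  warm the meltwater: 123.06 T
  milk cools: 1004×3.93×(T − 49.66) = 3945.7(T − 49.66)
4068.8 T = 195944 − 9833 = 186111
T ≈ 45.74 °C — above 0 °C, consistent with complete melting.

T_f ≈ 45.7 °C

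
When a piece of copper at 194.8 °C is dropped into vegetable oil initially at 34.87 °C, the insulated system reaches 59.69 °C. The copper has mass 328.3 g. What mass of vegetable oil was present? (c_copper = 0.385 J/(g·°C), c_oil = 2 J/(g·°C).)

m ≈ 344 g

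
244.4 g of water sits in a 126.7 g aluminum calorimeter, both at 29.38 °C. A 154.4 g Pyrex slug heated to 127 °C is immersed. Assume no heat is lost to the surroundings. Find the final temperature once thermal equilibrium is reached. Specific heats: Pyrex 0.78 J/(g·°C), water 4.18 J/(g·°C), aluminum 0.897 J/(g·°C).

T_f ≈ 38.7 °C

Setting the total heat transfer to zero:
154.4·0.78·(T − 127) + 244.4·4.18·(T − 29.38) + 126.7·0.897·(T − 29.38) = 0
(120.43 + 1021.6 + 113.65) T = 120.43·127 + 1021.6·29.38 + 113.65·29.38
T = 48648 / 1255.7 = 38.7 °C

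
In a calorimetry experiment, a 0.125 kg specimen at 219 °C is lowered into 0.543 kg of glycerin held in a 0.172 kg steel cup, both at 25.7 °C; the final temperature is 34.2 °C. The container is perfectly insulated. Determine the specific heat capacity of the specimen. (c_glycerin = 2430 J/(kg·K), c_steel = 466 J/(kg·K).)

c ≈ 515 J/(kg·K)

Conservation of energy gives ΣQ = 0:
0.125×c×(34.2 − 219) + 0.543×2430×(34.2 − 25.7) + 0.172×466×(34.2 − 25.7) = 0
-23.1 c = -11897
c = -11897/-23.1 ≈ 515 J/(kg·K)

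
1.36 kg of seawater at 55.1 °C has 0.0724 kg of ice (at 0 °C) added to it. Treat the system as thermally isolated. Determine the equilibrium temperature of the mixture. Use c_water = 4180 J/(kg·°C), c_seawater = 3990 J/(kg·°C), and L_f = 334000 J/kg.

Energy conservation, ΣQ = 0:
latent heat to melt: 0.0724·334000 = 24182
  warm the meltwater: 302.63 T
  seawater cools: 1.36·3990·(T − 55.1) = 5426.4(T − 55.1)
5729 T = 298995 − 24182 = 274813
T ≈ 47.97 °C (positive, so assuming full melt was valid).

T_f ≈ 48.0 °C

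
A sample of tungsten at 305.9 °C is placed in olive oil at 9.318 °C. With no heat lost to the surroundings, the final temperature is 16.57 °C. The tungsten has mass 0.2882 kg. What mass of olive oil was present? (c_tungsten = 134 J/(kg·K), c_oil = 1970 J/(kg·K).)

m ≈ 0.782 kg

Heat lost by the tungsten = heat gained by the oil:
0.2882·134·(305.9 − 16.57) = m·1970·(16.57 − 9.318)
14286 m = 11174  ⇒  m ≈ 0.7821 kg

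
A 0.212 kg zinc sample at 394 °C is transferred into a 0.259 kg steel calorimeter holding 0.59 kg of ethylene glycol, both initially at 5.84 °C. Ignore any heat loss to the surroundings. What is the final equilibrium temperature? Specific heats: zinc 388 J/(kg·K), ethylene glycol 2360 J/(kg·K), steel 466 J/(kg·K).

With ΣQ=0 the equilibrium temperature is the m·c-weighted mean:
T_f = (82.26·394 + 1392.4·5.84 + 120.69·5.84) / (82.26 + 1392.4 + 120.69)
    = 41245 / 1595.3 ≈ 25.85 °C

T_f ≈ 25.9 °C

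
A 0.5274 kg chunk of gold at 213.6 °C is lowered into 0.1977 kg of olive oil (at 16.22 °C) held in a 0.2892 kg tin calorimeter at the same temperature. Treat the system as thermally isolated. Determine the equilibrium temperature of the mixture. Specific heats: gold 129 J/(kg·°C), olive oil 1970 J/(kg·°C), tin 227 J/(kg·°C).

T_f ≈ 41.9 °C

Conservation of energy gives ΣQ = 0:
0.5274·129·(T − 213.6) + 0.1977·1970·(T − 16.22) + 0.2892·227·(T − 16.22) = 0
68.03(T − 213.6) + 389.47(T − 16.22) + 65.65(T − 16.22) = 0
523.15 T = 21914
T = 21914/523.15 ≈ 41.89 °C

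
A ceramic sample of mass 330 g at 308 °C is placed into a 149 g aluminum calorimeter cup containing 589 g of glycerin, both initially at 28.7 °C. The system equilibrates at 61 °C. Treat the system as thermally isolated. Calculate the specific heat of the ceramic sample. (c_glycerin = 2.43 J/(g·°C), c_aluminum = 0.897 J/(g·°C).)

Net heat exchanged in the isolated system is zero:
330×c×(61 − 308) + 589×2.43×(61 − 28.7) + 149×0.897×(61 − 28.7) = 0
-81510 c = -50547
c = -50547/-81510 ≈ 0.6201 J/(g·°C)

c ≈ 0.62 J/(g·°C)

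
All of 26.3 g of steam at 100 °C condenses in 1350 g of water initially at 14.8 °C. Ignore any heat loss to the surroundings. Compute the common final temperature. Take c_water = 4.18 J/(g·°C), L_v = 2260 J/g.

Setting the total heat transfer to zero:
latent heat released on condensation: 26.3×2260 = 59438; condensate cools 100→T: 26.3×4.18×(T − 100) = 109.93(T − 100); water warms: 1350×4.18×(T − 14.8) = 5643(T − 14.8)
5752.9 T = 59438 + 10993 + 83516 = 153948
T ≈ 26.76 °C, under the boiling point, so the assumption holds.

T_f ≈ 26.8 °C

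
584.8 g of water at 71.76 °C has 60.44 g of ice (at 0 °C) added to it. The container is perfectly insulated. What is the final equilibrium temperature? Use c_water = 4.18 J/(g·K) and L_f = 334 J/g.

Let T be the final temperature. ΣQ_i = 0:
melt ice: 60.44·334 = 20187
  meltwater 0→T: 60.44·4.18·T = 252.64 T
  water: 2444.5(T − 71.76)
2697.1 T = 175415 − 20187 = 155228
T ≈ 57.55 °C (positive, so assuming full melt was valid).

T_f ≈ 57.6 °C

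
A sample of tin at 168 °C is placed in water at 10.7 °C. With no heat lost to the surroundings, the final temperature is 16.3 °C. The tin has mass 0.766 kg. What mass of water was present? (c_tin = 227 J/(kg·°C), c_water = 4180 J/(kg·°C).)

Taking heat into each body as positive, Σ m c ΔT = 0:
0.766·227·(16.3 − 168) + m·4180·(16.3 − 10.7) = 0
23408 m = 26378
m = 26378/23408 ≈ 1.127 kg

m ≈ 1.13 kg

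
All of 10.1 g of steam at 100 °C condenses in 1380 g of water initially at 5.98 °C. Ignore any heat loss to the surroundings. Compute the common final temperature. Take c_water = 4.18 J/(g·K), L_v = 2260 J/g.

T_f ≈ 10.6 °C

Let T be the final temperature. ΣQ_i = 0:
steam→water at 100 °C releases m L_v = 10.1×2260 = 22826
  condensate cools 100→T: 10.1×4.18×(T − 100) = 42.22(T − 100)
  water warms: 1380×4.18×(T − 5.98) = 5768.4(T − 5.98)
5810.6 T = 22826 + 4221.8 + 34495 = 61543
T ≈ 10.59 °C — below 100 °C, confirming all the steam condensed.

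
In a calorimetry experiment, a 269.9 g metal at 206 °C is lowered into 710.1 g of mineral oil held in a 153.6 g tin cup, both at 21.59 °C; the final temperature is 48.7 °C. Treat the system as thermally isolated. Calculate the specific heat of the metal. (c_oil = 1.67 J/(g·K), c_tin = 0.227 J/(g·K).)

Net heat exchanged in the isolated system is zero:
269.9×c×(48.7 − 206) + 710.1×1.67×(48.7 − 21.59) + 153.6×0.227×(48.7 − 21.59) = 0
-42455 c = -33094
c = -33094/-42455 ≈ 0.7795 J/(g·K)

c ≈ 0.78 J/(g·K)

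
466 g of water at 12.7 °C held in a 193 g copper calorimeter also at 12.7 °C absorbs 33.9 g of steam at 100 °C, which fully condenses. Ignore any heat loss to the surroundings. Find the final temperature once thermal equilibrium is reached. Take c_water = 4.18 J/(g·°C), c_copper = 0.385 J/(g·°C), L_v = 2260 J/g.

Heat gained plus heat lost sum to zero:
steam→water at 100 °C releases m L_v = 33.9·2260 = 76614; condensed water 100 °C→T: 141.7(T − 100); water warms: 466·4.18·(T − 12.7) = 1947.9(T − 12.7); cup: 74.31(T − 12.7)
2163.9 T = 76614 + 14170 + 25682 = 116466
T ≈ 53.82 °C, under the boiling point, so the assumption holds.

T_f ≈ 53.8 °C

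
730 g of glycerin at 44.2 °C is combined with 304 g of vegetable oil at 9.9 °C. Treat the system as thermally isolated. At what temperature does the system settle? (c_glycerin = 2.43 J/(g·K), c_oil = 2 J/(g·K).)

T_f ≈ 35.4 °C

|Q_glycerin| = |Q_oil|:
730×2.43×(44.2 − T) = 304×2×(T − 9.9)
1773.9(44.2 − T) = 608(T − 9.9)
2381.9 T = 84426  ⇒  T ≈ 35.44 °C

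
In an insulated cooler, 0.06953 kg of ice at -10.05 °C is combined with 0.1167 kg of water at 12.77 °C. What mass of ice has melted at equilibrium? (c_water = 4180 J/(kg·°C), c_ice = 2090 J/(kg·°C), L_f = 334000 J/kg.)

Heat available from the water dropping to 0 °C: 0.1167·4180·12.77 = 6229.3 J.
Of that, 0.06953·2090·10.05 = 1460.4 J goes to bring the ice to 0 °C, leaving 4768.8 J.
To melt every bit of ice: 0.06953·334000 = 23223 J.
Since 4768.8 < 23223 J, not all the ice melts; equilibrium is at 0 °C.
m_melt = 4768.8 / L_f = 0.01428 kg.

m_melted ≈ 0.0143 kg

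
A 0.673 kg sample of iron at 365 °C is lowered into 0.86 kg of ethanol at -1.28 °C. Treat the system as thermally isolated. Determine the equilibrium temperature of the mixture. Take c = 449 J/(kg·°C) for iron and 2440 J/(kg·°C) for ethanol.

T_f ≈ 44.8 °C

Heat lost by the iron equals heat gained by the ethanol:
0.673*449*(365 − T) = 0.86*2440*(T − (-1.28))
302.18(365 − T) = 2098.4(T − (-1.28))
2400.6 T = 107609  ⇒  T ≈ 44.83 °C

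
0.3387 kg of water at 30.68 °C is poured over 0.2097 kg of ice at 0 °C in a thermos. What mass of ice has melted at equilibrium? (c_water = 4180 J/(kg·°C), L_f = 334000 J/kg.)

Heat available from the water dropping to 0 °C: 0.3387×4180×30.68 = 43436 J.
To melt every bit of ice: 0.2097×334000 = 70040 J.
Since 43436 < 70040 J, not all the ice melts; equilibrium is at 0 °C.
m_melt = 43436 / L_f = 0.13 kg.

m_melted ≈ 0.13 kg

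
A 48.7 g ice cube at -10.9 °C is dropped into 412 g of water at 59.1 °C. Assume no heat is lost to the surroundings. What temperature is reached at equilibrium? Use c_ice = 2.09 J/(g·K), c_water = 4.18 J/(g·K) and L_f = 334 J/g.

T_f ≈ 43.8 °C

Energy balance with sensible and latent terms:
warm ice to 0 °C: 48.7·2.09·(0 − (-10.9)) = 1109.4; melt ice: 48.7·334 = 16266; meltwater 0→T: 48.7·4.18·T = 203.57 T; water cools: 412·4.18·(T − 59.1) = 1722.2(T − 59.1)
1925.7 T = 101780 − 17375 = 84404
T ≈ 43.83 °C. Since T > 0 °C, the all-ice-melts assumption holds.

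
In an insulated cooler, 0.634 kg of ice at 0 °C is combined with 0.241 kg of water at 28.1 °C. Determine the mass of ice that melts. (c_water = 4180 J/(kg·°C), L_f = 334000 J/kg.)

m_melted ≈ 0.0848 kg

Water can give up m c ΔT = 0.241·4180·28.1 = 28307 J before reaching 0 °C.
Fully melting the ice requires m_ice L_f = 0.634·334000 = 211756 J.
Since 28307 < 211756 J, not all the ice melts; equilibrium is at 0 °C.
m_melt = 28307 / L_f = 0.08475 kg.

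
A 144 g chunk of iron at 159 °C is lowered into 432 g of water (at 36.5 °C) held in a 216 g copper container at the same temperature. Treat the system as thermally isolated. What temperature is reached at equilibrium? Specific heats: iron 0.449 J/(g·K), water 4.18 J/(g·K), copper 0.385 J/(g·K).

T_f ≈ 40.6 °C

Conservation of energy gives ΣQ = 0:
144*0.449*(T − 159) + 432*4.18*(T − 36.5) + 216*0.385*(T − 36.5) = 0
(64.66 + 1805.8 + 83.16) T = 64.66*159 + 1805.8*36.5 + 83.16*36.5
T = 79226/1953.6 ≈ 40.55 °C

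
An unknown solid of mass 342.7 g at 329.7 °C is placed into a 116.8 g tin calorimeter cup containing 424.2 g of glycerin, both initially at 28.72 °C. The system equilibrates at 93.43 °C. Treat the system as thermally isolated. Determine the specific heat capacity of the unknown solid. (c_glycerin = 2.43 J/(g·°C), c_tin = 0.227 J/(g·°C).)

c ≈ 0.845 J/(g·°C)

Energy conservation, ΣQ = 0:
342.7·c·(93.43 − 329.7) + 424.2·2.43·(93.43 − 28.72) + 116.8·0.227·(93.43 − 28.72) = 0
-80970 c = -68419
c = -68419/-80970 ≈ 0.845 J/(g·°C)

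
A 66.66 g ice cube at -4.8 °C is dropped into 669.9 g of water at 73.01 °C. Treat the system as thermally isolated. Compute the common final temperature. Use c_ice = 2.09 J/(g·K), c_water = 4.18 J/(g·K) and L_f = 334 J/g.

Sum of m c ΔT and latent-heat terms is zero:
ice -4.8→0 °C: 66.66·2.09·4.8 = 668.73
  melt ice: 66.66·334 = 22264
  meltwater 0→T: 66.66·4.18·T = 278.64 T
  water: 2800.2(T − 73.01)
3078.8 T = 204441 − 22933 = 181508
T ≈ 58.95 °C — above 0 °C, consistent with complete melting.

T_f ≈ 59.0 °C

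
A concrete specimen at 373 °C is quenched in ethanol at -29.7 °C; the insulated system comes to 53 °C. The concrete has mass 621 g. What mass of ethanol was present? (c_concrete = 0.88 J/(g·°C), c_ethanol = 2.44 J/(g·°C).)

m ≈ 867 g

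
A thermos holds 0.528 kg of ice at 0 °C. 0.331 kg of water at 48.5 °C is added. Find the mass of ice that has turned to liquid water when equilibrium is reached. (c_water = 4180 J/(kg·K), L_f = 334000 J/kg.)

m_melted ≈ 0.201 kg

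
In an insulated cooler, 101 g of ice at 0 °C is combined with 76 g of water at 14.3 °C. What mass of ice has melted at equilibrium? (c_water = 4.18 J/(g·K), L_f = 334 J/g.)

Cooling the water to 0 °C releases 76×4.18×14.3 = 4542.8 J.
Melting all 101 g of ice would need 101×334 = 33734 J.
4542.8 J < 33734 J, so only part of the ice melts and the system sits at 0 °C.
m_melt = 4542.8 / L_f = 13.6 g.

m_melted ≈ 13.6 g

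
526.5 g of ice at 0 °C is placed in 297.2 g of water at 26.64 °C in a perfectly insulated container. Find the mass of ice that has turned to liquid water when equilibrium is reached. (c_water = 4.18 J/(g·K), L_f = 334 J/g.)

m_melted ≈ 99.1 g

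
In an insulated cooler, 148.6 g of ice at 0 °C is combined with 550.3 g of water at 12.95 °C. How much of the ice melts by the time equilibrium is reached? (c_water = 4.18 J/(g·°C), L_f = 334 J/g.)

m_melted ≈ 89.2 g

Cooling the water to 0 °C releases 550.3×4.18×12.95 = 29788 J.
To melt every bit of ice: 148.6×334 = 49632 J.
29788 J < 49632 J, so only part of the ice melts and the system sits at 0 °C.
m_melt = 29788 / L_f = 89.19 g.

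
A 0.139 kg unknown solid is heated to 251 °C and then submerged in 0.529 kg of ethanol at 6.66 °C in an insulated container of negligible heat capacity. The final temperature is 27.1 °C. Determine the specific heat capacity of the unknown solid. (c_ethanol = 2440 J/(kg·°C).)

c ≈ 848 J/(kg·°C)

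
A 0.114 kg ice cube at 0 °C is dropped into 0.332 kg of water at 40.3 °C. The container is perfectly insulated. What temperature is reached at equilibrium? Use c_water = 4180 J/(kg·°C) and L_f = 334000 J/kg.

Heat gained plus heat lost sum to zero:
fusion: m_ice L_f = 0.114·334000 = 38076; warm the meltwater: 476.52 T; water: 1387.8(T − 40.3)
1864.3 T = 55927 − 38076 = 17851
T ≈ 9.58 °C. Since T > 0 °C, the all-ice-melts assumption holds.

T_f ≈ 9.6 °C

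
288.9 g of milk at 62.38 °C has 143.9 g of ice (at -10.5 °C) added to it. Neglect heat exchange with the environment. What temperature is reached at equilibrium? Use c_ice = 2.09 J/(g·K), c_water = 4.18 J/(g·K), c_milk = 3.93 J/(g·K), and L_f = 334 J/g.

T_f ≈ 11.3 °C

Net heat exchanged in the isolated system is zero:
warm ice to 0 °C: 143.9×2.09×(0 − (-10.5)) = 3157.9
  latent heat to melt: 143.9×334 = 48063
  meltwater 0→T: 143.9×4.18×T = 601.5 T
  milk cools: 288.9×3.93×(T − 62.38) = 1135.4(T − 62.38)
1736.9 T = 70825 − 51220 = 19604
T ≈ 11.29 °C. Since T > 0 °C, the all-ice-melts assumption holds.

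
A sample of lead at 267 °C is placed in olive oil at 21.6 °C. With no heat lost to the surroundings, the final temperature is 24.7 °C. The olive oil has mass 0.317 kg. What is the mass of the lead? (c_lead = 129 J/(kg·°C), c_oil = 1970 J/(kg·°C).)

m ≈ 0.0619 kg

Heat lost by the lead = heat gained by the oil:
m×129×(267 − 24.7) = 0.317×1970×(24.7 − 21.6)
31257 m = 1935.9  ⇒  m ≈ 0.06194 kg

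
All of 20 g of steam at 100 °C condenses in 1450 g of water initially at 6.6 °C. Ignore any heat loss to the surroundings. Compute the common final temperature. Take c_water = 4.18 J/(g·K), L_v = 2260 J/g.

Let T be the final temperature. ΣQ_i = 0:
condense steam: −20·2260 = −45200; condensed water 100 °C→T: 83.6(T − 100); water warms: 1450·4.18·(T − 6.6) = 6061(T − 6.6)
6144.6 T = 45200 + 8360 + 40003 = 93563
T ≈ 15.23 °C (< 100 °C, so full condensation is consistent).

T_f ≈ 15.2 °C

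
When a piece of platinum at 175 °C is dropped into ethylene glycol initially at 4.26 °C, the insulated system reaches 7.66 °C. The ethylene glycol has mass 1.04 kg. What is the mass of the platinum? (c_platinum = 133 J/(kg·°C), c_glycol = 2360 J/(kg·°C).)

Conservation of energy gives ΣQ = 0:
m×133×(7.66 − 175) + 1.04×2360×(7.66 − 4.26) = 0
-22256 m = -8345
m = -8345/-22256 ≈ 0.3749 kg

m ≈ 0.375 kg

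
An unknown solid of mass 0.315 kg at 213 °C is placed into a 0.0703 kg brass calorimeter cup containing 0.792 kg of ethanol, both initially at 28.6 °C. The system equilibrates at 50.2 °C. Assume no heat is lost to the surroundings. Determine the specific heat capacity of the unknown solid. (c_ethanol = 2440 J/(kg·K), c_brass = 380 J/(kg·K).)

Conservation of energy gives ΣQ = 0:
0.315×c×(50.2 − 213) + 0.792×2440×(50.2 − 28.6) + 0.0703×380×(50.2 − 28.6) = 0
-51.28 c = -42319
c = -42319/-51.28 ≈ 825.2 J/(kg·K)

c ≈ 825 J/(kg·K)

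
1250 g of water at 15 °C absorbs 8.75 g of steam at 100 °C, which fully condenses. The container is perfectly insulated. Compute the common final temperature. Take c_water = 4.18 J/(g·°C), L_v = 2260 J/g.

T_f ≈ 19.3 °C

Energy conservation, ΣQ = 0:
latent heat released on condensation: 8.75×2260 = 19775; condensed water 100 °C→T: 36.57(T − 100); original water: 5225(T − 15)
5261.6 T = 19775 + 3657.5 + 78375 = 101808
T ≈ 19.35 °C, under the boiling point, so the assumption holds.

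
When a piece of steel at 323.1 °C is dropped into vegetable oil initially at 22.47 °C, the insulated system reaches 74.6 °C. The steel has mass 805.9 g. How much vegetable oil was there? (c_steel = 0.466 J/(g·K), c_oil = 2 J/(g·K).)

m ≈ 895 g

|Q_steel| = |Q_oil|:
805.9×0.466×(323.1 − 74.6) = m×2×(74.6 − 22.47)
104.26 m = 93324  ⇒  m ≈ 895.1 g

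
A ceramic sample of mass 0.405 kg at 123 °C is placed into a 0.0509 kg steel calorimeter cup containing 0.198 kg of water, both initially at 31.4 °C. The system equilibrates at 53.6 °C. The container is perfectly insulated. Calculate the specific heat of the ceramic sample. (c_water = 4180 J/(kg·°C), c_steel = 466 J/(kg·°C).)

Taking heat into each body as positive, Σ m c ΔT = 0:
0.405·c·(53.6 − 123) + 0.198·4180·(53.6 − 31.4) + 0.0509·466·(53.6 − 31.4) = 0
-28.11 c = -18900
c = -18900/-28.11 ≈ 672.4 J/(kg·°C)

c ≈ 672 J/(kg·°C)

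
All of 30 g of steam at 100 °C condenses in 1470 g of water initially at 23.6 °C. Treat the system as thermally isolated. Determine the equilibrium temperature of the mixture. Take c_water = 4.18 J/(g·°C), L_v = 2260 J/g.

T_f ≈ 35.9 °C

Taking heat into each body as positive, Σ m c ΔT = 0:
latent heat released on condensation: 30·2260 = 67800
  condensed water 100 °C→T: 125.4(T − 100)
  original water: 6144.6(T − 23.6)
6270 T = 67800 + 12540 + 145013 = 225353
T ≈ 35.94 °C (< 100 °C, so full condensation is consistent).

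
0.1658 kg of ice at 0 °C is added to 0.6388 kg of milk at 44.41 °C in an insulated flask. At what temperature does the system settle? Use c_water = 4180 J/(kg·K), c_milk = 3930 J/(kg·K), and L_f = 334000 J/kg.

T_f ≈ 17.5 °C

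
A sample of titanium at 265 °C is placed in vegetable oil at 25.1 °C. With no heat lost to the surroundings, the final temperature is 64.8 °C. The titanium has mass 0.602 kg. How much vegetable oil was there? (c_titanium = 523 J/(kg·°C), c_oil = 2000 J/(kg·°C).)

Heat lost by the titanium = heat gained by the oil:
0.602·523·(265 − 64.8) = m·2000·(64.8 − 25.1)
79400 m = 63032  ⇒  m ≈ 0.7939 kg

m ≈ 0.794 kg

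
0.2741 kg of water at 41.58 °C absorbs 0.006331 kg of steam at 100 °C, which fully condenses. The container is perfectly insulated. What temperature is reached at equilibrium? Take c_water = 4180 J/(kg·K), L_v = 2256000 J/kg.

T_f ≈ 55.1 °C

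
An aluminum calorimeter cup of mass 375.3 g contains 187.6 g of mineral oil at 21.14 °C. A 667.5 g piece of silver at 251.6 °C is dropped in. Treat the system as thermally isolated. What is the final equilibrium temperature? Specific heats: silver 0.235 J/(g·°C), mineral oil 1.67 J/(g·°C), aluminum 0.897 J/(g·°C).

T_f ≈ 65.9 °C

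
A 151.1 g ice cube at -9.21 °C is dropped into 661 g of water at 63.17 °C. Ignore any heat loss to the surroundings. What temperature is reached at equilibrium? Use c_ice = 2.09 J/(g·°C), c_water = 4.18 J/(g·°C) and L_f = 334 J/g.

Net heat exchanged in the isolated system is zero:
ice -9.21→0 °C: 151.1·2.09·9.21 = 2908.5
  latent heat to melt: 151.1·334 = 50467
  warm the meltwater: 631.6 T
  water cools: 661·4.18·(T − 63.17) = 2763(T − 63.17)
3394.6 T = 174537 − 53376 = 121162
T ≈ 35.69 °C (positive, so assuming full melt was valid).

T_f ≈ 35.7 °C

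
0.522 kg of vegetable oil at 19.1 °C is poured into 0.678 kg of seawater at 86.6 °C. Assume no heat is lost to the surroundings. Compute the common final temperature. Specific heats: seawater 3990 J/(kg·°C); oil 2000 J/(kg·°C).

Energy conservation, ΣQ = 0:
0.678·3990·(T − 86.6) + 0.522·2000·(T − 19.1) = 0
(2705.2 + 1044) T = 2705.2·86.6 + 1044·19.1
T = 254212 / 3749.2 = 67.8 °C

T_f ≈ 67.8 °C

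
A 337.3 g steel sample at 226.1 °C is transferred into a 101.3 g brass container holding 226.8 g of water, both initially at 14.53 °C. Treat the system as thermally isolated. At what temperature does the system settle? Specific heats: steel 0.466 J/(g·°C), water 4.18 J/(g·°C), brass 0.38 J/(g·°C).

T_f ≈ 43.6 °C

Let T be the final temperature. ΣQ_i = 0:
337.3*0.466*(T − 226.1) + 226.8*4.18*(T − 14.53) + 101.3*0.38*(T − 14.53) = 0
1143.7 T = 49873
T ≈ 43.61 °C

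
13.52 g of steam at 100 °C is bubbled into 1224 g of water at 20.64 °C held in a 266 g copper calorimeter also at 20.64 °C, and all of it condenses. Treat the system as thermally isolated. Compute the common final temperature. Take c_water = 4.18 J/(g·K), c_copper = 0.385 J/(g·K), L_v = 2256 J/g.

Conservation of energy gives ΣQ = 0:
condense steam: −13.52·2256 = −30501
  condensed water 100 °C→T: 56.51(T − 100)
  original water: 5116.3(T − 20.64)
  copper cup: 266·0.385·(T − 20.64) = 102.41(T − 20.64)
5275.2 T = 30501 + 5651.4 + 107715 = 143867
T ≈ 27.27 °C (< 100 °C, so full condensation is consistent).

T_f ≈ 27.3 °C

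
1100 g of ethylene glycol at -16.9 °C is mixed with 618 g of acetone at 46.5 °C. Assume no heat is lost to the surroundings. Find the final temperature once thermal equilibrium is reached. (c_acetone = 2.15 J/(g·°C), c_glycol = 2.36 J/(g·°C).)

Heat gained plus heat lost sum to zero:
618*2.15*(T − 46.5) + 1100*2.36*(T − (-16.9)) = 0
1328.7(T − 46.5) + 2596(T − (-16.9)) = 0
3924.7 T = 17912
T ≈ 4.56 °C

T_f ≈ 4.6 °C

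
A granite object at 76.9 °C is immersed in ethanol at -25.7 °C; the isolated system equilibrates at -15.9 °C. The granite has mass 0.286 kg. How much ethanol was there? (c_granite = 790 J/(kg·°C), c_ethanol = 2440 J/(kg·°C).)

m ≈ 0.877 kg

|Q_granite| = |Q_ethanol|:
0.286·790·(76.9 − -15.9) = m·2440·(-15.9 − (-25.7))
23912 m = 20967  ⇒  m ≈ 0.8768 kg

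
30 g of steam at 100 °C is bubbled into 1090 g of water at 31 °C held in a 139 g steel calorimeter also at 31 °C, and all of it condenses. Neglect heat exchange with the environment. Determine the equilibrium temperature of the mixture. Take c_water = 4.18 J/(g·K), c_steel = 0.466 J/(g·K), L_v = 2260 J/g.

T_f ≈ 47.1 °C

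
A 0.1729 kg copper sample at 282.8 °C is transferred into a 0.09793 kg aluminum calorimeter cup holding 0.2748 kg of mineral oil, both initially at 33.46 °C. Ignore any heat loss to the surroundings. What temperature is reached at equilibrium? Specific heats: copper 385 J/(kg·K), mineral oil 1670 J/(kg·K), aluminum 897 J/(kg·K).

Conservation of energy gives ΣQ = 0:
0.1729*385*(T − 282.8) + 0.2748*1670*(T − 33.46) + 0.09793*897*(T − 33.46) = 0
66.57(T − 282.8) + 458.92(T − 33.46) + 87.84(T − 33.46) = 0
613.33 T = 37120
T = 37120/613.33 ≈ 60.52 °C

T_f ≈ 60.5 °C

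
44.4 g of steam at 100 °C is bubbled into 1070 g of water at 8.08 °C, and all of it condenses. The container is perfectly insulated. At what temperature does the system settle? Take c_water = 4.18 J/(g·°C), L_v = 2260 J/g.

T_f ≈ 33.3 °C

Taking heat into each body as positive, Σ m c ΔT = 0:
steam→water at 100 °C releases m L_v = 44.4·2260 = 100344; condensed water 100 °C→T: 185.59(T − 100); water warms: 1070·4.18·(T − 8.08) = 4472.6(T − 8.08)
4658.2 T = 100344 + 18559 + 36139 = 155042
T ≈ 33.28 °C — below 100 °C, confirming all the steam condensed.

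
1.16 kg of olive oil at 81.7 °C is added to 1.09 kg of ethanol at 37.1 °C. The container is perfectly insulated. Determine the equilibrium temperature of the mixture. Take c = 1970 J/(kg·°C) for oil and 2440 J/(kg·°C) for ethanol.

T_f is the heat-capacity-weighted average of the initial temperatures:
T_f = (2285.2·81.7 + 2659.6·37.1) / (2285.2 + 2659.6)
    = 285372 / 4944.8 ≈ 57.71 °C

T_f ≈ 57.7 °C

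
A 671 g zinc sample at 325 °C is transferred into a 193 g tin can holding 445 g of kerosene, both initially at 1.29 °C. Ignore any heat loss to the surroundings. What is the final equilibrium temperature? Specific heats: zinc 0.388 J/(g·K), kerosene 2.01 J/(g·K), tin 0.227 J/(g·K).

Let T be the final temperature. ΣQ_i = 0:
671*0.388*(T − 325) + 445*2.01*(T − 1.29) + 193*0.227*(T − 1.29) = 0
260.35(T − 325) + 894.45(T − 1.29) + 43.81(T − 1.29) = 0
1198.6 T = 85823
T = 85823 / 1198.6 = 71.6 °C

T_f ≈ 71.6 °C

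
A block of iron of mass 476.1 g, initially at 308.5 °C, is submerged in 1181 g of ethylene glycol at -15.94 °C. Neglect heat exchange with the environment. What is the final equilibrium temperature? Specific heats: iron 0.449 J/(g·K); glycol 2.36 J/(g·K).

T_f ≈ 7.2 °C

Heat lost by the iron equals heat gained by the glycol:
476.1*0.449*(308.5 − T) = 1181*2.36*(T − (-15.94))
213.77(308.5 − T) = 2787.2(T − (-15.94))
3000.9 T = 21520  ⇒  T ≈ 7.17 °C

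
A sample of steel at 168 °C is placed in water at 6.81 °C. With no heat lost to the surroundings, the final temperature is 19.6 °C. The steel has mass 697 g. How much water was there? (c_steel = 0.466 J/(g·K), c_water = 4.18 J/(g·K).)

m ≈ 902 g

Let T be the final temperature. ΣQ_i = 0:
697·0.466·(19.6 − 168) + m·4.18·(19.6 − 6.81) = 0
53.46 m = 48201
m = 48201/53.46 ≈ 901.6 g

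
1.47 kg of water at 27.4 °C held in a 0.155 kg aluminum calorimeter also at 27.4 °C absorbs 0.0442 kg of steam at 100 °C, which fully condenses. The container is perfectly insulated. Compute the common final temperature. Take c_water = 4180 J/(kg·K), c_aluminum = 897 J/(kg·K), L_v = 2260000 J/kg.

T_f ≈ 44.9 °C

Taking heat into each body as positive, Σ m c ΔT = 0:
steam→water at 100 °C releases m L_v = 0.0442·2260000 = 99892; condensate cools 100→T: 0.0442·4180·(T − 100) = 184.76(T − 100); water warms: 1.47·4180·(T − 27.4) = 6144.6(T − 27.4); cup: 139.03(T − 27.4)
6468.4 T = 99892 + 18476 + 172172 = 290539
T ≈ 44.92 °C (< 100 °C, so full condensation is consistent).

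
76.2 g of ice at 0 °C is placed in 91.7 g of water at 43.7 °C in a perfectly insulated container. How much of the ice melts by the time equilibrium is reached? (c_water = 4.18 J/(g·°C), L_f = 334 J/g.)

m_melted ≈ 50.2 g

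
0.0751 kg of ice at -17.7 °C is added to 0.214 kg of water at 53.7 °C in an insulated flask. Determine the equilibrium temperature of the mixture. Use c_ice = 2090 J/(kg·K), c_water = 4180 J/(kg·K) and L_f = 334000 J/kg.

T_f ≈ 16.7 °C

Conservation of energy gives ΣQ = 0:
warm ice to 0 °C: 0.0751·2090·(0 − (-17.7)) = 2778.2; latent heat to melt: 0.0751·334000 = 25083; warm the meltwater: 313.92 T; water cools: 0.214·4180·(T − 53.7) = 894.52(T − 53.7)
1208.4 T = 48036 − 27862 = 20174
T ≈ 16.69 °C. Since T > 0 °C, the all-ice-melts assumption holds.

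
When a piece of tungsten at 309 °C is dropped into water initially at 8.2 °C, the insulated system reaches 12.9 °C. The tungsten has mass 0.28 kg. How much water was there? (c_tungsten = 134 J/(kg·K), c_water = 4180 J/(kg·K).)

m ≈ 0.565 kg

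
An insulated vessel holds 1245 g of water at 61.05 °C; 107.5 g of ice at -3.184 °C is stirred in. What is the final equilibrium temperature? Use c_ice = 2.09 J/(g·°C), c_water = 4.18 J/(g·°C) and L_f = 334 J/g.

Energy balance with sensible and latent terms:
ice -3.184→0 °C: 107.5·2.09·3.184 = 715.37
  fusion: m_ice L_f = 107.5·334 = 35905
  meltwater 0→T: 107.5·4.18·T = 449.35 T
  water cools: 1245·4.18·(T − 61.05) = 5204.1(T − 61.05)
5653.4 T = 317710 − 36620 = 281090
T ≈ 49.72 °C (positive, so assuming full melt was valid).

T_f ≈ 49.7 °C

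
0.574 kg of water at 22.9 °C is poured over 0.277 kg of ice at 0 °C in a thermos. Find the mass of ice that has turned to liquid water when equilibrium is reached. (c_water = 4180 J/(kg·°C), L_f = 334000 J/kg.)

m_melted ≈ 0.165 kg

Heat available from the water dropping to 0 °C: 0.574·4180·22.9 = 54944 J.
Fully melting the ice requires m_ice L_f = 0.277·334000 = 92518 J.
Since 54944 < 92518 J, not all the ice melts; equilibrium is at 0 °C.
Mass melted = 54944/334000 ≈ 0.1645 kg.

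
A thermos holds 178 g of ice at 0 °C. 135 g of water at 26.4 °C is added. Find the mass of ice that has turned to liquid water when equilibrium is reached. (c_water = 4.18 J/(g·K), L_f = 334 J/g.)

m_melted ≈ 44.6 g

Cooling the water to 0 °C releases 135×4.18×26.4 = 14898 J.
Fully melting the ice requires m_ice L_f = 178×334 = 59452 J.
14898 J < 59452 J, so only part of the ice melts and the system sits at 0 °C.
Mass melted = 14898/334 ≈ 44.6 g.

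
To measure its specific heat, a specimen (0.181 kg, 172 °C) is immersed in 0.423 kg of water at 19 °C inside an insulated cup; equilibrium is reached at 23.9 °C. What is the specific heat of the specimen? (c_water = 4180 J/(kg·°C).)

c ≈ 323 J/(kg·°C)

Heat lost by the specimen = heat gained by the water:
0.181·c·(172 − 23.9) = 0.423·4180·(23.9 − 19)
26.81 c = 8663.9  ⇒  c ≈ 323.2 J/(kg·°C)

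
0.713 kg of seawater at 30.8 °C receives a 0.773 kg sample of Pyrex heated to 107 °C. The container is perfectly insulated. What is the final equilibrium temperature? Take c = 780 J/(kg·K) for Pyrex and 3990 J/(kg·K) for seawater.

T_f ≈ 44.1 °C

T_f = Σ m_i c_i T_i / Σ m_i c_i:
T_f = (602.94×107 + 2844.9×30.8) / (602.94 + 2844.9)
    = 152137 / 3447.8 ≈ 44.13 °C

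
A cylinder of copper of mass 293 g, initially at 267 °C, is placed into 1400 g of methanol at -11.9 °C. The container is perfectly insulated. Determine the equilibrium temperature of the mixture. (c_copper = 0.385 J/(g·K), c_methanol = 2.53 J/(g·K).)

|Q_copper| = |Q_methanol|:
293·0.385·(267 − T) = 1400·2.53·(T − (-11.9))
112.81(267 − T) = 3542(T − (-11.9))
3654.8 T = -12031  ⇒  T ≈ -3.29 °C

T_f ≈ -3.3 °C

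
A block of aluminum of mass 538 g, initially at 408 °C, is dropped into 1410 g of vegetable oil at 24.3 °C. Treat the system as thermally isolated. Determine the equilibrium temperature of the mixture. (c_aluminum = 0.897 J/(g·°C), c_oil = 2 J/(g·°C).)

T_f ≈ 80.4 °C

Let T be the final temperature. ΣQ_i = 0:
538·0.897·(T − 408) + 1410·2·(T − 24.3) = 0
(482.59 + 2820) T = 482.59·408 + 2820·24.3
T ≈ 80.37 °C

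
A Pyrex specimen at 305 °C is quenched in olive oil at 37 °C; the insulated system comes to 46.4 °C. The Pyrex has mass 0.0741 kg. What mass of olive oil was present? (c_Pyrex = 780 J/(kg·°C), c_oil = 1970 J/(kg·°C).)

Energy conservation, ΣQ = 0:
0.0741·780·(46.4 − 305) + m·1970·(46.4 − 37) = 0
18518 m = 14947
m = 14947/18518 ≈ 0.8071 kg

m ≈ 0.807 kg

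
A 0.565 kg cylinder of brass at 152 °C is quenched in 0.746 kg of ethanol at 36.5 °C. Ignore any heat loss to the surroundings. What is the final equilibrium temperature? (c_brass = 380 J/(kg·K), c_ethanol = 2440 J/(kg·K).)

Let T be the final temperature. ΣQ_i = 0:
0.565·380·(T − 152) + 0.746·2440·(T − 36.5) = 0
214.7(T − 152) + 1820.2(T − 36.5) = 0
2034.9 T = 99073
T = 99073 / 2034.9 = 48.7 °C

T_f ≈ 48.7 °C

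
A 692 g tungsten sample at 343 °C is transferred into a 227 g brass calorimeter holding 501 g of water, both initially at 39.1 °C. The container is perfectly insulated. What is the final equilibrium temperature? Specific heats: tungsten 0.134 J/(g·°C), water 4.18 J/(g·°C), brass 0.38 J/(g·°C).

Conservation of energy gives ΣQ = 0:
692*0.134*(T − 343) + 501*4.18*(T − 39.1) + 227*0.38*(T − 39.1) = 0
92.73(T − 343) + 2094.2(T − 39.1) + 86.26(T − 39.1) = 0
(92.73 + 2094.2 + 86.26) T = 92.73*343 + 2094.2*39.1 + 86.26*39.1
T = 117061/2273.2 ≈ 51.50 °C

T_f ≈ 51.5 °C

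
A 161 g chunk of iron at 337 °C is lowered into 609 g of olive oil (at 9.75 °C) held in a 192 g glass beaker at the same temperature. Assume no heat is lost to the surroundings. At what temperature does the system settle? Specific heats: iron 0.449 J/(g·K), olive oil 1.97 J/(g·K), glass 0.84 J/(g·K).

T_f ≈ 26.3 °C

Setting the total heat transfer to zero:
161*0.449*(T − 337) + 609*1.97*(T − 9.75) + 192*0.84*(T − 9.75) = 0
72.29(T − 337) + 1199.7(T − 9.75) + 161.28(T − 9.75) = 0
1433.3 T = 37631
T = 37631 / 1433.3 = 26.3 °C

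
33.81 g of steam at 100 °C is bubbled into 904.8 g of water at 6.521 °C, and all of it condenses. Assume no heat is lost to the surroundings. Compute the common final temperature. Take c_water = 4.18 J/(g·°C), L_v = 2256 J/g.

Energy balance with sensible and latent terms:
steam→water at 100 °C releases m L_v = 33.81×2256 = 76275; condensate cools 100→T: 33.81×4.18×(T − 100) = 141.33(T − 100); original water: 3782.1(T − 6.521)
3923.4 T = 76275 + 14133 + 24663 = 115071
T ≈ 29.33 °C — below 100 °C, confirming all the steam condensed.

T_f ≈ 29.3 °C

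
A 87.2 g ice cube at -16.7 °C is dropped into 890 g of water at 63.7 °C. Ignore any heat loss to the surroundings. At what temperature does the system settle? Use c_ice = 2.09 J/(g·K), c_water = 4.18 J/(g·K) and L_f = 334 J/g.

Let T be the final temperature. ΣQ_i = 0:
ice -16.7→0 °C: 87.2×2.09×16.7 = 3043.5
  fusion: m_ice L_f = 87.2×334 = 29125
  meltwater 0→T: 87.2×4.18×T = 364.5 T
  water cools: 890×4.18×(T − 63.7) = 3720.2(T − 63.7)
4084.7 T = 236977 − 32168 = 204808
T ≈ 50.14 °C — above 0 °C, consistent with complete melting.

T_f ≈ 50.1 °C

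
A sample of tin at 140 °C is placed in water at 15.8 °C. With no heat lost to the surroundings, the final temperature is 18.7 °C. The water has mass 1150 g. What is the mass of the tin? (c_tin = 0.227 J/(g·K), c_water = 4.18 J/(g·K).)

|Q_tin| = |Q_water|:
m·0.227·(140 − 18.7) = 1150·4.18·(18.7 − 15.8)
27.54 m = 13940  ⇒  m ≈ 506.3 g

m ≈ 506 g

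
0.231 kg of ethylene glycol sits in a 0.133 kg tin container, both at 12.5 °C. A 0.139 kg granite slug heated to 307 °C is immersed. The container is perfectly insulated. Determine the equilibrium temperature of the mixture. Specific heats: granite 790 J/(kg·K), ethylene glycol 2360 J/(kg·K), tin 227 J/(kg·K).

T_f ≈ 59.7 °C

Conservation of energy gives ΣQ = 0:
0.139*790*(T − 307) + 0.231*2360*(T − 12.5) + 0.133*227*(T − 12.5) = 0
109.81(T − 307) + 545.16(T − 12.5) + 30.19(T − 12.5) = 0
(109.81 + 545.16 + 30.19) T = 109.81*307 + 545.16*12.5 + 30.19*12.5
T ≈ 59.70 °C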